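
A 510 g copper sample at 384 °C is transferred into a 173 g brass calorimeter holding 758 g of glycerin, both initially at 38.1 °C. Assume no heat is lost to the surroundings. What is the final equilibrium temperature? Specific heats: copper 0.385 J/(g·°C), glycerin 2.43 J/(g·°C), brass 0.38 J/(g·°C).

T_f ≈ 70.4 °C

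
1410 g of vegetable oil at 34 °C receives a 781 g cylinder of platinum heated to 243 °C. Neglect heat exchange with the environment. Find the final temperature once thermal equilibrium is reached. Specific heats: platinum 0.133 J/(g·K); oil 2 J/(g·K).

T_f ≈ 41.4 °C

With ΣQ=0 the equilibrium temperature is the m·c-weighted mean:
T_f = (103.87*243 + 2820*34) / (103.87 + 2820)
    = 121121 / 2923.9 ≈ 41.42 °C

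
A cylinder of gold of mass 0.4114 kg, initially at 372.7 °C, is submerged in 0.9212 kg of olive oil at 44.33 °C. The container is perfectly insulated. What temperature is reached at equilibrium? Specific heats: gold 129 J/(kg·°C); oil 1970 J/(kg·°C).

T_f ≈ 53.7 °C

Heat lost by the gold equals heat gained by the oil:
0.4114×129×(372.7 − T) = 0.9212×1970×(T − 44.33)
53.07(372.7 − T) = 1814.8(T − 44.33)
1867.8 T = 100228  ⇒  T ≈ 53.66 °C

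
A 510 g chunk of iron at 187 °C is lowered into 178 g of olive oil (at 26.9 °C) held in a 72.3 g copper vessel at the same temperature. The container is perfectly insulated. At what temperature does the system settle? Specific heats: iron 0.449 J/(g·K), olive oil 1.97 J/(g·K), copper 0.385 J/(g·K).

T_f ≈ 87.2 °C

Taking heat into each body as positive, Σ m c ΔT = 0:
510*0.449*(T − 187) + 178*1.97*(T − 26.9) + 72.3*0.385*(T − 26.9) = 0
228.99(T − 187) + 350.66(T − 26.9) + 27.84(T − 26.9) = 0
607.49 T = 53003
T ≈ 87.25 °C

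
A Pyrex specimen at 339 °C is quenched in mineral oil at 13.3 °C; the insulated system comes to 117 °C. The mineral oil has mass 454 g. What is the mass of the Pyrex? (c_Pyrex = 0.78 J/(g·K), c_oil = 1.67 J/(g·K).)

Heat lost by the Pyrex = heat gained by the oil:
m·0.78·(339 − 117) = 454·1.67·(117 − 13.3)
173.16 m = 78623  ⇒  m ≈ 454 g

m ≈ 454 g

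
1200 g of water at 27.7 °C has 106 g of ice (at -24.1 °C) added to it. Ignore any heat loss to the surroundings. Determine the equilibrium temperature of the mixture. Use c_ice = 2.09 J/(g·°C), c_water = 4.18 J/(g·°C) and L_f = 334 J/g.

Sum of m c ΔT and latent-heat terms is zero:
warm ice to 0 °C: 106·2.09·(0 − (-24.1)) = 5339.1
  fusion: m_ice L_f = 106·334 = 35404
  meltwater 0→T: 106·4.18·T = 443.08 T
  water: 5016(T − 27.7)
5459.1 T = 138943 − 40743 = 98200
T ≈ 17.99 °C (positive, so assuming full melt was valid).

T_f ≈ 18.0 °C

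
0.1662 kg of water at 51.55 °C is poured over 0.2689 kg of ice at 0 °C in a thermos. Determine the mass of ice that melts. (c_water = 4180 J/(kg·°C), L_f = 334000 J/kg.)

m_melted ≈ 0.107 kg

Water can give up m c ΔT = 0.1662×4180×51.55 = 35813 J before reaching 0 °C.
Fully melting the ice requires m_ice L_f = 0.2689×334000 = 89813 J.
That's not enough to melt it all — equilibrium is at 0 °C with ice remaining.
m_melt = 35813 / L_f = 0.1072 kg.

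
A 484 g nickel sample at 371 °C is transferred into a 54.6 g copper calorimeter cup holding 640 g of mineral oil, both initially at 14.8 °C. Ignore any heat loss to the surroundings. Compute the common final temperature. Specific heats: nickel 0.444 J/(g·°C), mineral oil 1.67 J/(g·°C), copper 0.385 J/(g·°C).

T_f ≈ 73.5 °C

T_f is the heat-capacity-weighted average of the initial temperatures:
T_f = (214.9·371 + 1068.8·14.8 + 21.02·14.8) / (214.9 + 1068.8 + 21.02)
    = 95856 / 1304.7 ≈ 73.47 °C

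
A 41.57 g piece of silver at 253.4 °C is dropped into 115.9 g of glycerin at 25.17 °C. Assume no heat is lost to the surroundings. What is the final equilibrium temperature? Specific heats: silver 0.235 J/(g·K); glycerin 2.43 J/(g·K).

T_f ≈ 32.8 °C

Conservation of energy gives ΣQ = 0:
41.57*0.235*(T − 253.4) + 115.9*2.43*(T − 25.17) = 0
(9.769 + 281.64) T = 9.769*253.4 + 281.64*25.17
T = 9564.3 / 291.41 = 32.8 °C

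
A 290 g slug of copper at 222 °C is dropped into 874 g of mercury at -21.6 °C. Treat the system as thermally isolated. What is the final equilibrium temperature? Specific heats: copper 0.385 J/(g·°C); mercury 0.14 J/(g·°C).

T_f ≈ 94.6 °C

T_f = Σ m_i c_i T_i / Σ m_i c_i:
T_f = (111.65*222 + 122.36*(-21.6)) / (111.65 + 122.36)
    = 22143 / 234.01 ≈ 94.63 °C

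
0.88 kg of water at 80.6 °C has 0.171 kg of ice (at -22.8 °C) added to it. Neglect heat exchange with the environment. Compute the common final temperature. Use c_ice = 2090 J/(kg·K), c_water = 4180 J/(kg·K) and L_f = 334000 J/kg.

T_f ≈ 52.6 °C

Conservation of energy gives ΣQ = 0:
warm ice to 0 °C: 0.171×2090×(0 − (-22.8)) = 8148.5; melt ice: 0.171×334000 = 57114; meltwater 0→T: 0.171×4180×T = 714.78 T; water: 3678.4(T − 80.6)
4393.2 T = 296479 − 65262 = 231217
T ≈ 52.63 °C (positive, so assuming full melt was valid).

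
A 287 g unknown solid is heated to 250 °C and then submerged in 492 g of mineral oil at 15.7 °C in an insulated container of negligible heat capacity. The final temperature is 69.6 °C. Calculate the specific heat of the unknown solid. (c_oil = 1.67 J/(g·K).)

c ≈ 0.855 J/(g·K)

Heat lost by the unknown solid = heat gained by the oil:
287×c×(250 − 69.6) = 492×1.67×(69.6 − 15.7)
51775 c = 44286  ⇒  c ≈ 0.8554 J/(g·K)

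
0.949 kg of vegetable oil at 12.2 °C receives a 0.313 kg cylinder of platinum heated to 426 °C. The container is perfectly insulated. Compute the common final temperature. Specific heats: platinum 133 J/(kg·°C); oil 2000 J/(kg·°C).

T_f ≈ 21.1 °C

Setting the total heat transfer to zero:
0.313*133*(T − 426) + 0.949*2000*(T − 12.2) = 0
41.63(T − 426) + 1898(T − 12.2) = 0
(41.63 + 1898) T = 41.63*426 + 1898*12.2
T = 40890/1939.6 ≈ 21.08 °C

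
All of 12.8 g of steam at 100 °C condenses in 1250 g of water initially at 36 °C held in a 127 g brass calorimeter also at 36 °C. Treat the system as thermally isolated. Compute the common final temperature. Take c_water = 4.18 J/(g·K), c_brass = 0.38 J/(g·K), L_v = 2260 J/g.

T_f ≈ 42.1 °C

Energy balance with sensible and latent terms:
condense steam: −12.8·2260 = −28928
  condensate cools 100→T: 12.8·4.18·(T − 100) = 53.5(T − 100)
  original water: 5225(T − 36)
  brass cup: 127·0.38·(T − 36) = 48.26(T − 36)
5326.8 T = 28928 + 5350.4 + 189837 = 224116
T ≈ 42.07 °C (< 100 °C, so full condensation is consistent).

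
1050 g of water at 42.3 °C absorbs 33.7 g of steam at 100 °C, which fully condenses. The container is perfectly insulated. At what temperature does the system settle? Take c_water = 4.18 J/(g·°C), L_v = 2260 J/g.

T_f ≈ 60.9 °C

Setting the total heat transfer to zero:
condense steam: −33.7×2260 = −76162
  condensate cools 100→T: 33.7×4.18×(T − 100) = 140.87(T − 100)
  water warms: 1050×4.18×(T − 42.3) = 4389(T − 42.3)
4529.9 T = 76162 + 14087 + 185655 = 275903
T ≈ 60.91 °C, under the boiling point, so the assumption holds.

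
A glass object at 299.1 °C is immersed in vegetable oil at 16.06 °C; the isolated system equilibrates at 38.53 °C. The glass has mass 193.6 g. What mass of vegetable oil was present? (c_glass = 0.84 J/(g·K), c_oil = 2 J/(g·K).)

Heat lost by the glass = heat gained by the oil:
193.6·0.84·(299.1 − 38.53) = m·2·(38.53 − 16.06)
44.94 m = 42375  ⇒  m ≈ 942.9 g

m ≈ 943 g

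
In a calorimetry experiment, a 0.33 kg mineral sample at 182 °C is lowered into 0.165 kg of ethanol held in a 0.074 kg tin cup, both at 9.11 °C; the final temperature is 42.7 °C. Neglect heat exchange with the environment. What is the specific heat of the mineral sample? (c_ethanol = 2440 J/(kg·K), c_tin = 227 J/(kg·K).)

c ≈ 306 J/(kg·K)

Energy conservation, ΣQ = 0:
0.33·c·(42.7 − 182) + 0.165·2440·(42.7 − 9.11) + 0.074·227·(42.7 − 9.11) = 0
-45.97 c = -14088
c = -14088/-45.97 ≈ 306.5 J/(kg·K)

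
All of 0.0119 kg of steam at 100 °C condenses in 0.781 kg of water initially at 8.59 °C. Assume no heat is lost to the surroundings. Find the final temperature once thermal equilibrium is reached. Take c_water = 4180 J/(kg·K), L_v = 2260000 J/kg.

Heat gained plus heat lost sum to zero:
steam→water at 100 °C releases m L_v = 0.0119×2260000 = 26894
  condensate cools 100→T: 0.0119×4180×(T − 100) = 49.74(T − 100)
  original water: 3264.6(T − 8.59)
3314.3 T = 26894 + 4974.2 + 28043 = 59911
T ≈ 18.08 °C (< 100 °C, so full condensation is consistent).

T_f ≈ 18.1 °C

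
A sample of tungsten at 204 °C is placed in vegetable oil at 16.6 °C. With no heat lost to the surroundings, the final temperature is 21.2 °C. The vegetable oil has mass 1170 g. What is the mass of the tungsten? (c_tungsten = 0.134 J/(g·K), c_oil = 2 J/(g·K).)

m ≈ 439 g

Heat lost by the tungsten = heat gained by the oil:
m×0.134×(204 − 21.2) = 1170×2×(21.2 − 16.6)
24.5 m = 10764  ⇒  m ≈ 439.4 g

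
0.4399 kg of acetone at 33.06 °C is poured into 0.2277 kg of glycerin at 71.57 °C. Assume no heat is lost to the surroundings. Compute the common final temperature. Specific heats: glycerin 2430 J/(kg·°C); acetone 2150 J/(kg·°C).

T_f ≈ 47.3 °C

With ΣQ=0 the equilibrium temperature is the m·c-weighted mean:
T_f = (553.31*71.57 + 945.79*33.06) / (553.31 + 945.79)
    = 70868 / 1499.1 ≈ 47.27 °C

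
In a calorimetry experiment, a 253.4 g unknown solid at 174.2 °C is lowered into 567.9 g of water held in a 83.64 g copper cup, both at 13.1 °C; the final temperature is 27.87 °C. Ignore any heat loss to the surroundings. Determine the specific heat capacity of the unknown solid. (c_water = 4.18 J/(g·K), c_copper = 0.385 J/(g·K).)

Energy conservation, ΣQ = 0:
253.4×c×(27.87 − 174.2) + 567.9×4.18×(27.87 − 13.1) + 83.64×0.385×(27.87 − 13.1) = 0
-37080 c = -35537
c = -35537/-37080 ≈ 0.9584 J/(g·K)

c ≈ 0.958 J/(g·K)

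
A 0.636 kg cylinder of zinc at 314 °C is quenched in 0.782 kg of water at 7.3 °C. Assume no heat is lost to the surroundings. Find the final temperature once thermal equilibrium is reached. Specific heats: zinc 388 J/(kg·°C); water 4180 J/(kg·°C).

T_f is the heat-capacity-weighted average of the initial temperatures:
T_f = (246.77×314 + 3268.8×7.3) / (246.77 + 3268.8)
    = 101347 / 3515.5 ≈ 28.83 °C

T_f ≈ 28.8 °C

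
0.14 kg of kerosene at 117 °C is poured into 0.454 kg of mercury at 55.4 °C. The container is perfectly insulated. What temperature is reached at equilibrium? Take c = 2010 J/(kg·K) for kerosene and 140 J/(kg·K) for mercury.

T_f ≈ 105.7 °C

Let T be the final temperature. ΣQ_i = 0:
0.14×2010×(T − 117) + 0.454×140×(T − 55.4) = 0
281.4(T − 117) + 63.56(T − 55.4) = 0
(281.4 + 63.56) T = 281.4×117 + 63.56×55.4
T ≈ 105.65 °C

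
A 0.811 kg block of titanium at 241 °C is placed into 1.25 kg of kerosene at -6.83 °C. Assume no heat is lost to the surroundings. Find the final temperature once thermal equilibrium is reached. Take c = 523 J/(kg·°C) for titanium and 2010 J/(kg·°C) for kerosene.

With ΣQ=0 the equilibrium temperature is the m·c-weighted mean:
T_f = (424.15×241 + 2512.5×(-6.83)) / (424.15 + 2512.5)
    = 85060 / 2936.7 ≈ 28.97 °C

T_f ≈ 29.0 °C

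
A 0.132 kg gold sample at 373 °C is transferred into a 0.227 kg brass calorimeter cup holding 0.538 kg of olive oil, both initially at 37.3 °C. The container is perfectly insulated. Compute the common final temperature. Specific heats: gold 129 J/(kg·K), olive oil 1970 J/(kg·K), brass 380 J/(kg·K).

T_f ≈ 42.2 °C

Taking heat into each body as positive, Σ m c ΔT = 0:
0.132×129×(T − 373) + 0.538×1970×(T − 37.3) + 0.227×380×(T − 37.3) = 0
17.03(T − 373) + 1059.9(T − 37.3) + 86.26(T − 37.3) = 0
(17.03 + 1059.9 + 86.26) T = 17.03×373 + 1059.9×37.3 + 86.26×37.3
T = 49102 / 1163.1 = 42.2 °C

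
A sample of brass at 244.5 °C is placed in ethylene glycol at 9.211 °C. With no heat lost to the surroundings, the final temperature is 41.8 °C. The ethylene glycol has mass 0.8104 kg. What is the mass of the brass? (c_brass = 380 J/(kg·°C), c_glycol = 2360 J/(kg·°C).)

Heat lost by the brass = heat gained by the glycol:
m·380·(244.5 − 41.8) = 0.8104·2360·(41.8 − 9.211)
77026 m = 62328  ⇒  m ≈ 0.8092 kg

m ≈ 0.809 kg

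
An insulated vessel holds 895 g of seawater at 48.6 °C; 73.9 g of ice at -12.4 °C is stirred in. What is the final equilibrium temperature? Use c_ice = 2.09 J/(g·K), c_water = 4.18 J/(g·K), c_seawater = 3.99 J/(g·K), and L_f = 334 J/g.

T_f ≈ 37.9 °C

Energy balance with sensible and latent terms:
ice -12.4→0 °C: 73.9×2.09×12.4 = 1915.2; latent heat to melt: 73.9×334 = 24683; warm the meltwater: 308.9 T; seawater cools: 895×3.99×(T − 48.6) = 3571.1(T − 48.6)
3880 T = 173553 − 26598 = 146955
T ≈ 37.88 °C. Since T > 0 °C, the all-ice-melts assumption holds.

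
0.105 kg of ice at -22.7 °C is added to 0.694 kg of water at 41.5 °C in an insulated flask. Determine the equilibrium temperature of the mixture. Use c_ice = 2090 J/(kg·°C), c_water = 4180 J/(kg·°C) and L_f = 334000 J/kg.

Net heat exchanged in the isolated system is zero:
ice -22.7→0 °C: 0.105·2090·22.7 = 4981.5
  melt ice: 0.105·334000 = 35070
  meltwater 0→T: 0.105·4180·T = 438.9 T
  water: 2900.9(T − 41.5)
3339.8 T = 120388 − 40052 = 80337
T ≈ 24.05 °C — above 0 °C, consistent with complete melting.

T_f ≈ 24.1 °C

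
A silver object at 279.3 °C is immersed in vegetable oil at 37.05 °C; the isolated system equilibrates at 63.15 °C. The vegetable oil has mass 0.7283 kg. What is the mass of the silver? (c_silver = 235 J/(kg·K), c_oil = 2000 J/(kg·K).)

m ≈ 0.748 kg

Energy conservation, ΣQ = 0:
m·235·(63.15 − 279.3) + 0.7283·2000·(63.15 − 37.05) = 0
-50795 m = -38017
m = -38017/-50795 ≈ 0.7484 kg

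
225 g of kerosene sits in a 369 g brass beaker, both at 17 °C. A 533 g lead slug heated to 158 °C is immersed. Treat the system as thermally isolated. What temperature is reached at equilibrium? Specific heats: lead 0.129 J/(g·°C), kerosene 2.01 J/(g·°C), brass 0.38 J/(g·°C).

T_f ≈ 31.7 °C

Setting the total heat transfer to zero:
533*0.129*(T − 158) + 225*2.01*(T − 17) + 369*0.38*(T − 17) = 0
661.23 T = 20936
T = 20936/661.23 ≈ 31.66 °C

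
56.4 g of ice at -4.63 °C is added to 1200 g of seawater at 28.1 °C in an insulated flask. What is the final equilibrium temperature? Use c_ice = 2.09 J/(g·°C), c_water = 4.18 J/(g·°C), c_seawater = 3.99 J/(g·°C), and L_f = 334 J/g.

T_f ≈ 22.9 °C

Conservation of energy gives ΣQ = 0:
ice -4.63→0 °C: 56.4·2.09·4.63 = 545.77
  melt ice: 56.4·334 = 18838
  warm the meltwater: 235.75 T
  seawater: 4788(T − 28.1)
5023.8 T = 134543 − 19383 = 115159
T ≈ 22.92 °C. Since T > 0 °C, the all-ice-melts assumption holds.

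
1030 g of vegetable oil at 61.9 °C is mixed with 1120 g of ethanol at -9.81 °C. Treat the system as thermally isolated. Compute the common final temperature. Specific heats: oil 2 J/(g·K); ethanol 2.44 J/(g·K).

T_f ≈ 21.0 °C

Taking heat into each body as positive, Σ m c ΔT = 0:
1030×2×(T − 61.9) + 1120×2.44×(T − (-9.81)) = 0
4792.8 T = 100705
T ≈ 21.01 °C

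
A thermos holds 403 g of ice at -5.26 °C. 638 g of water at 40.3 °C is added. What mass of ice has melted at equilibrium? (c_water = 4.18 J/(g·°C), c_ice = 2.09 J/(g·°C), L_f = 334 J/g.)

Heat available from the water dropping to 0 °C: 638×4.18×40.3 = 107474 J.
Warming the ice to 0 °C takes 403×2.09×5.26 = 4430.3 J, leaving 103043 J for melting.
Fully melting the ice requires m_ice L_f = 403×334 = 134602 J.
Since 103043 < 134602 J, not all the ice melts; equilibrium is at 0 °C.
m_melted×334 = 103043  ⇒  m_melted ≈ 308.5 g.

m_melted ≈ 309 g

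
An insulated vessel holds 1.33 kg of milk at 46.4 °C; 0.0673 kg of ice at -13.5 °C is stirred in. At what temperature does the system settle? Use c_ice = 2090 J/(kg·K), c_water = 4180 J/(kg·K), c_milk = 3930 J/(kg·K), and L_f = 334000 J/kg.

Net heat exchanged in the isolated system is zero:
ice -13.5→0 °C: 0.0673·2090·13.5 = 1898.9; melt ice: 0.0673·334000 = 22478; warm the meltwater: 281.31 T; milk cools: 1.33·3930·(T − 46.4) = 5226.9(T − 46.4)
5508.2 T = 242528 − 24377 = 218151
T ≈ 39.60 °C (positive, so assuming full melt was valid).

T_f ≈ 39.6 °C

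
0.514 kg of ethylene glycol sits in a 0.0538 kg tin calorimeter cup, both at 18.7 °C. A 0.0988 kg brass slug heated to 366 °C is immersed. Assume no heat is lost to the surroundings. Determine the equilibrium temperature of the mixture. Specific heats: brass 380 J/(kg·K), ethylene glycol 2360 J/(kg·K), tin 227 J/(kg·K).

T_f ≈ 29.0 °C

Heat gained plus heat lost sum to zero:
0.0988·380·(T − 366) + 0.514·2360·(T − 18.7) + 0.0538·227·(T − 18.7) = 0
37.54(T − 366) + 1213(T − 18.7) + 12.21(T − 18.7) = 0
(37.54 + 1213 + 12.21) T = 37.54·366 + 1213·18.7 + 12.21·18.7
T = 36653 / 1262.8 = 29 °C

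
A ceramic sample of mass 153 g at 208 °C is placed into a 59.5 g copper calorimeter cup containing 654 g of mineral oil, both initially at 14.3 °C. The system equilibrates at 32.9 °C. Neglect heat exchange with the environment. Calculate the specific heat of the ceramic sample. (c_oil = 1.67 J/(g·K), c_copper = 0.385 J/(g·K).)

c ≈ 0.774 J/(g·K)

Net heat exchanged in the isolated system is zero:
153·c·(32.9 − 208) + 654·1.67·(32.9 − 14.3) + 59.5·0.385·(32.9 − 14.3) = 0
-26790 c = -20741
c = -20741/-26790 ≈ 0.7742 J/(g·K)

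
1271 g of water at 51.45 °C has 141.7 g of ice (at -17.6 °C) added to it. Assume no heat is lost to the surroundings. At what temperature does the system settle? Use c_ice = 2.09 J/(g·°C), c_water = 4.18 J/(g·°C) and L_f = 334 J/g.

T_f ≈ 37.4 °C

Sum of m c ΔT and latent-heat terms is zero:
warm ice to 0 °C: 141.7·2.09·(0 − (-17.6)) = 5212.3
  melt ice: 141.7·334 = 47328
  warm the meltwater: 592.31 T
  water cools: 1271·4.18·(T − 51.45) = 5312.8(T − 51.45)
5905.1 T = 273343 − 52540 = 220802
T ≈ 37.39 °C (positive, so assuming full melt was valid).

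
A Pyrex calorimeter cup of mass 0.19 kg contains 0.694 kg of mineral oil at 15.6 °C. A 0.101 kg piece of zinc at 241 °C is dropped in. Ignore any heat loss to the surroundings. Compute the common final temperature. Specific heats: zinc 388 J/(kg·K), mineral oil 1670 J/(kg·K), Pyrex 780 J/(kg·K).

T_f ≈ 22.2 °C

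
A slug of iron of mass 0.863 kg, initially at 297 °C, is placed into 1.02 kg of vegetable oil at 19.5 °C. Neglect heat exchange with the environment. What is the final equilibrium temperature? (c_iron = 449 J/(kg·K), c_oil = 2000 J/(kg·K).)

T_f ≈ 63.8 °C

Energy conservation, ΣQ = 0:
0.863×449×(T − 297) + 1.02×2000×(T − 19.5) = 0
(387.49 + 2040) T = 387.49×297 + 2040×19.5
T ≈ 63.80 °C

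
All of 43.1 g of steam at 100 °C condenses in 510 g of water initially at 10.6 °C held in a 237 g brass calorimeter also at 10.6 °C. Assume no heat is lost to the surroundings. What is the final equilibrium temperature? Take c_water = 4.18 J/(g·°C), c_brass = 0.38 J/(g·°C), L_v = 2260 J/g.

T_f ≈ 57.9 °C

Net heat exchanged in the isolated system is zero:
latent heat released on condensation: 43.1×2260 = 97406; condensate cools 100→T: 43.1×4.18×(T − 100) = 180.16(T − 100); original water: 2131.8(T − 10.6); brass cup: 237×0.38×(T − 10.6) = 90.06(T − 10.6)
2402 T = 97406 + 18016 + 23552 = 138974
T ≈ 57.86 °C — below 100 °C, confirming all the steam condensed.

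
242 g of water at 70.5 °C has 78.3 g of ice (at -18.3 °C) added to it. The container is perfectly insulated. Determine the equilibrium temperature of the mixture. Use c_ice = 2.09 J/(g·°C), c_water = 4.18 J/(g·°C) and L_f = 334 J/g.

T_f ≈ 31.5 °C

Net heat exchanged in the isolated system is zero:
ice -18.3→0 °C: 78.3·2.09·18.3 = 2994.7
  melt ice: 78.3·334 = 26152
  meltwater 0→T: 78.3·4.18·T = 327.29 T
  water: 1011.6(T − 70.5)
1338.9 T = 71315 − 29147 = 42168
T ≈ 31.50 °C. Since T > 0 °C, the all-ice-melts assumption holds.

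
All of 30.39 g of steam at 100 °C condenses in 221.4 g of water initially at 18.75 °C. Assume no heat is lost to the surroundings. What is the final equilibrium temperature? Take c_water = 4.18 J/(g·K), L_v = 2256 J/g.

Conservation of energy gives ΣQ = 0:
latent heat released on condensation: 30.39×2256 = 68560; condensate cools 100→T: 30.39×4.18×(T − 100) = 127.03(T − 100); water warms: 221.4×4.18×(T − 18.75) = 925.45(T − 18.75)
1052.5 T = 68560 + 12703 + 17352 = 98615
T ≈ 93.70 °C — below 100 °C, confirming all the steam condensed.

T_f ≈ 93.7 °C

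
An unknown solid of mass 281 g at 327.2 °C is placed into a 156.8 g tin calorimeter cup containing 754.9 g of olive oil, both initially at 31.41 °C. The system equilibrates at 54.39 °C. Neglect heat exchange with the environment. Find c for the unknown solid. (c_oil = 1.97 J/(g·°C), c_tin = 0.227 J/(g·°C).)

c ≈ 0.456 J/(g·°C)

Let T be the final temperature. ΣQ_i = 0:
281×c×(54.39 − 327.2) + 754.9×1.97×(54.39 − 31.41) + 156.8×0.227×(54.39 − 31.41) = 0
-76660 c = -34993
c = -34993/-76660 ≈ 0.4565 J/(g·°C)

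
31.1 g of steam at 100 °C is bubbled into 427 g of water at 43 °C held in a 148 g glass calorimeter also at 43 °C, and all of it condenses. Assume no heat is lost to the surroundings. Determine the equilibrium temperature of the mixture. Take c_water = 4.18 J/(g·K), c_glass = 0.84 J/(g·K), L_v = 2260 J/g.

T_f ≈ 81.1 °C

Setting the total heat transfer to zero:
condense steam: −31.1×2260 = −70286; condensed water 100 °C→T: 130(T − 100); water warms: 427×4.18×(T − 43) = 1784.9(T − 43); cup: 124.32(T − 43)
2039.2 T = 70286 + 13000 + 82095 = 165381
T ≈ 81.10 °C — below 100 °C, confirming all the steam condensed.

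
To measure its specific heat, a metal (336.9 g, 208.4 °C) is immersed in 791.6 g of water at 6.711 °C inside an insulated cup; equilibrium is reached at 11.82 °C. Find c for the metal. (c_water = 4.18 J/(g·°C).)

c ≈ 0.255 J/(g·°C)

Setting the total heat transfer to zero:
336.9·c·(11.82 − 208.4) + 791.6·4.18·(11.82 − 6.711) = 0
-66228 c = -16905
c = -16905/-66228 ≈ 0.2553 J/(g·°C)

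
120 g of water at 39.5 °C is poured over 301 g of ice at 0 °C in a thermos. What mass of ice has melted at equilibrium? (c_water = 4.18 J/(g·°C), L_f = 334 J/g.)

Water can give up m c ΔT = 120×4.18×39.5 = 19813 J before reaching 0 °C.
Melting all 301 g of ice would need 301×334 = 100534 J.
Since 19813 < 100534 J, not all the ice melts; equilibrium is at 0 °C.
m_melted×334 = 19813  ⇒  m_melted ≈ 59.32 g.

m_melted ≈ 59.3 g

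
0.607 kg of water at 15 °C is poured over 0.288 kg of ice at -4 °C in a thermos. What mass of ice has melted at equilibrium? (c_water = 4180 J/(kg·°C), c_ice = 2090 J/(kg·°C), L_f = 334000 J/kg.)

m_melted ≈ 0.107 kg

Cooling the water to 0 °C releases 0.607·4180·15 = 38059 J.
Of that, 0.288·2090·4 = 2407.7 J goes to bring the ice to 0 °C, leaving 35651 J.
Fully melting the ice requires m_ice L_f = 0.288·334000 = 96192 J.
That's not enough to melt it all — equilibrium is at 0 °C with ice remaining.
m_melt = 35651 / L_f = 0.1067 kg.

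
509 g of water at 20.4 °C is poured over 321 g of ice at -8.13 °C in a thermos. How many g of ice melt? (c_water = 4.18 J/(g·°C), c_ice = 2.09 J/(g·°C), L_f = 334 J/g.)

m_melted ≈ 114 g

Cooling the water to 0 °C releases 509×4.18×20.4 = 43403 J.
Warming the ice to 0 °C takes 321×2.09×8.13 = 5454.3 J, leaving 37949 J for melting.
Melting all 321 g of ice would need 321×334 = 107214 J.
That's not enough to melt it all — equilibrium is at 0 °C with ice remaining.
m_melt = 37949 / L_f = 113.6 g.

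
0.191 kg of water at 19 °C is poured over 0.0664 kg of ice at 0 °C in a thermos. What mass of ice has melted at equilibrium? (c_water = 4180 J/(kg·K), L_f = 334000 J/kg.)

Water can give up m c ΔT = 0.191·4180·19 = 15169 J before reaching 0 °C.
Fully melting the ice requires m_ice L_f = 0.0664·334000 = 22178 J.
Since 15169 < 22178 J, not all the ice melts; equilibrium is at 0 °C.
Mass melted = 15169/334000 ≈ 0.04542 kg.

m_melted ≈ 0.0454 kg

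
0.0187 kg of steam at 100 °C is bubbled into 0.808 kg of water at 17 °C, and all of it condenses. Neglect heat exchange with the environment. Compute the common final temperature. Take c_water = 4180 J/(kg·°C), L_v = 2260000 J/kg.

T_f ≈ 31.1 °C

Energy balance with sensible and latent terms:
latent heat released on condensation: 0.0187×2260000 = 42262; condensate cools 100→T: 0.0187×4180×(T − 100) = 78.17(T − 100); water warms: 0.808×4180×(T − 17) = 3377.4(T − 17)
3455.6 T = 42262 + 7816.6 + 57416 = 107495
T ≈ 31.11 °C, under the boiling point, so the assumption holds.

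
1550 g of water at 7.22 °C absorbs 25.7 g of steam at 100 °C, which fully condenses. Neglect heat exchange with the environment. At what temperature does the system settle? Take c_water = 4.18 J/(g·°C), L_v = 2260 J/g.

Taking heat into each body as positive, Σ m c ΔT = 0:
latent heat released on condensation: 25.7×2260 = 58082; condensate cools 100→T: 25.7×4.18×(T − 100) = 107.43(T − 100); water warms: 1550×4.18×(T − 7.22) = 6479(T − 7.22)
6586.4 T = 58082 + 10743 + 46778 = 115603
T ≈ 17.55 °C — below 100 °C, confirming all the steam condensed.

T_f ≈ 17.6 °C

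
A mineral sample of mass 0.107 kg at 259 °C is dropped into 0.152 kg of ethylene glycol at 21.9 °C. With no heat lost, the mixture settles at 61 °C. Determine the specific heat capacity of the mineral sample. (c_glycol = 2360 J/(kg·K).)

c ≈ 662 J/(kg·K)

Net heat exchanged in the isolated system is zero:
0.107·c·(61 − 259) + 0.152·2360·(61 − 21.9) = 0
-21.19 c = -14026
c = -14026/-21.19 ≈ 662 J/(kg·K)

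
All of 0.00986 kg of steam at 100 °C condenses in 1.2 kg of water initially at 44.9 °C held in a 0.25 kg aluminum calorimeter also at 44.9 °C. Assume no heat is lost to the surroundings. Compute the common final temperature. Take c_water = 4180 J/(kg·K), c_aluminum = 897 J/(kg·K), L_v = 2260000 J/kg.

T_f ≈ 49.5 °C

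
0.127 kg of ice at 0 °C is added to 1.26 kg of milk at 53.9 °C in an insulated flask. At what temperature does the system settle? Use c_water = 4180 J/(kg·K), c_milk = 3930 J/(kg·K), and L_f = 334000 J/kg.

T_f ≈ 40.9 °C

Let T be the final temperature. ΣQ_i = 0:
melt ice: 0.127×334000 = 42418; warm the meltwater: 530.86 T; milk cools: 1.26×3930×(T − 53.9) = 4951.8(T − 53.9)
5482.7 T = 266902 − 42418 = 224484
T ≈ 40.94 °C. Since T > 0 °C, the all-ice-melts assumption holds.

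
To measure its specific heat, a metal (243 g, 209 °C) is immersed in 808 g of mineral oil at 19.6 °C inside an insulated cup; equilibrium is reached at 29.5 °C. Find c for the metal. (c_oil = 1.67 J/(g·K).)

Heat lost by the metal = heat gained by the oil:
243×c×(209 − 29.5) = 808×1.67×(29.5 − 19.6)
43618 c = 13359  ⇒  c ≈ 0.3063 J/(g·K)

c ≈ 0.306 J/(g·K)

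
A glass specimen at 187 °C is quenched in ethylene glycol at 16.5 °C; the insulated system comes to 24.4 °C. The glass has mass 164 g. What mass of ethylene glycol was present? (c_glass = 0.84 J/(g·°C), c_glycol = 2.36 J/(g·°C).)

Taking heat into each body as positive, Σ m c ΔT = 0:
164×0.84×(24.4 − 187) + m×2.36×(24.4 − 16.5) = 0
18.64 m = 22400
m = 22400/18.64 ≈ 1201 g

m ≈ 1200 g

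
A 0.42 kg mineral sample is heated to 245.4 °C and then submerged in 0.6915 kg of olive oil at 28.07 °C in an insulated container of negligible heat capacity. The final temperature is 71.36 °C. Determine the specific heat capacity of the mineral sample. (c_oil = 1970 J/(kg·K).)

c ≈ 807 J/(kg·K)

Heat lost by the mineral sample = heat gained by the oil:
0.42×c×(245.4 − 71.36) = 0.6915×1970×(71.36 − 28.07)
73.1 c = 58972  ⇒  c ≈ 806.8 J/(kg·K)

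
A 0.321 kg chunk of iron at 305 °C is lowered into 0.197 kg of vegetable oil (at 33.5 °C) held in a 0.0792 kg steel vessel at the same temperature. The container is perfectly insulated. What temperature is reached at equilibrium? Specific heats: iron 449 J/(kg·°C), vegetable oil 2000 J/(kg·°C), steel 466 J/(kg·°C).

T_f ≈ 101.5 °C

Setting the total heat transfer to zero:
0.321*449*(T − 305) + 0.197*2000*(T − 33.5) + 0.0792*466*(T − 33.5) = 0
144.13(T − 305) + 394(T − 33.5) + 36.91(T − 33.5) = 0
(144.13 + 394 + 36.91) T = 144.13*305 + 394*33.5 + 36.91*33.5
T = 58395 / 575.04 = 102 °C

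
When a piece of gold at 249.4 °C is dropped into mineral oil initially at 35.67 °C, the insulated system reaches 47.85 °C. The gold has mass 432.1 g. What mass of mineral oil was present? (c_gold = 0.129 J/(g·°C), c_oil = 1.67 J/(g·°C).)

m ≈ 552 g

Heat lost by the gold = heat gained by the oil:
432.1×0.129×(249.4 − 47.85) = m×1.67×(47.85 − 35.67)
20.34 m = 11235  ⇒  m ≈ 552.3 g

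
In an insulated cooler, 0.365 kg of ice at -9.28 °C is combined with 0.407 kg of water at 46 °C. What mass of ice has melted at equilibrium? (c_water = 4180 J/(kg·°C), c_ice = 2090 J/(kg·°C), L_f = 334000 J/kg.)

Cooling the water to 0 °C releases 0.407×4180×46 = 78258 J.
Of that, 0.365×2090×9.28 = 7079.2 J goes to bring the ice to 0 °C, leaving 71179 J.
Fully melting the ice requires m_ice L_f = 0.365×334000 = 121910 J.
71179 J < 121910 J, so only part of the ice melts and the system sits at 0 °C.
m_melt = 71179 / L_f = 0.2131 kg.

m_melted ≈ 0.213 kg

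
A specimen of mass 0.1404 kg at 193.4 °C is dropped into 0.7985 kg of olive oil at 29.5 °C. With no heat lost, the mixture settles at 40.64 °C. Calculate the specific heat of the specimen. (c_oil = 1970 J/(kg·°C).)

c ≈ 817 J/(kg·°C)

Heat lost by the specimen = heat gained by the oil:
0.1404·c·(193.4 − 40.64) = 0.7985·1970·(40.64 − 29.5)
21.45 c = 17524  ⇒  c ≈ 817.1 J/(kg·°C)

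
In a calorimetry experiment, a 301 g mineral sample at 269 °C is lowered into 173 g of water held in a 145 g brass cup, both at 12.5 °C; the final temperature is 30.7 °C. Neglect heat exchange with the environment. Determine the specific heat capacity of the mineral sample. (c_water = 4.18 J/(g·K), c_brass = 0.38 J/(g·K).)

c ≈ 0.197 J/(g·K)

Heat gained plus heat lost sum to zero:
301·c·(30.7 − 269) + 173·4.18·(30.7 − 12.5) + 145·0.38·(30.7 − 12.5) = 0
-71728 c = -14164
c = -14164/-71728 ≈ 0.1975 J/(g·K)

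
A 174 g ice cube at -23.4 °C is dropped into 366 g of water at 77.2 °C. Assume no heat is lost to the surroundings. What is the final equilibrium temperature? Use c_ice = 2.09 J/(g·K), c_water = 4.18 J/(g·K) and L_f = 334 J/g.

T_f ≈ 22.8 °C

Energy balance with sensible and latent terms:
warm ice to 0 °C: 174·2.09·(0 − (-23.4)) = 8509.6
  fusion: m_ice L_f = 174·334 = 58116
  meltwater 0→T: 174·4.18·T = 727.32 T
  water cools: 366·4.18·(T − 77.2) = 1529.9(T − 77.2)
2257.2 T = 118107 − 66626 = 51481
T ≈ 22.81 °C. Since T > 0 °C, the all-ice-melts assumption holds.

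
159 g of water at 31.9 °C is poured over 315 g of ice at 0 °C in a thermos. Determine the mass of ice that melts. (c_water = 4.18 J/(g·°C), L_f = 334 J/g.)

Water can give up m c ΔT = 159·4.18·31.9 = 21201 J before reaching 0 °C.
Melting all 315 g of ice would need 315·334 = 105210 J.
21201 J < 105210 J, so only part of the ice melts and the system sits at 0 °C.
m_melt = 21201 / L_f = 63.48 g.

m_melted ≈ 63.5 g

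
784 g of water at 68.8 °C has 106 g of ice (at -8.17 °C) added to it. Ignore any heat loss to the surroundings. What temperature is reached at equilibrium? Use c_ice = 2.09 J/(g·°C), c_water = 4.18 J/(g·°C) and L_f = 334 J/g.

Energy conservation, ΣQ = 0:
warm ice to 0 °C: 106·2.09·(0 − (-8.17)) = 1810; melt ice: 106·334 = 35404; warm the meltwater: 443.08 T; water: 3277.1(T − 68.8)
3720.2 T = 225466 − 37214 = 188252
T ≈ 50.60 °C. Since T > 0 °C, the all-ice-melts assumption holds.

T_f ≈ 50.6 °C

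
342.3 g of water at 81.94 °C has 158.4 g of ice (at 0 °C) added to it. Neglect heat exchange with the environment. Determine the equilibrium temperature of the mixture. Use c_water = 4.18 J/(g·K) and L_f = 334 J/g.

Conservation of energy gives ΣQ = 0:
melt ice: 158.4·334 = 52906
  meltwater 0→T: 158.4·4.18·T = 662.11 T
  water: 1430.8(T − 81.94)
2092.9 T = 117241 − 52906 = 64335
T ≈ 30.74 °C (positive, so assuming full melt was valid).

T_f ≈ 30.7 °C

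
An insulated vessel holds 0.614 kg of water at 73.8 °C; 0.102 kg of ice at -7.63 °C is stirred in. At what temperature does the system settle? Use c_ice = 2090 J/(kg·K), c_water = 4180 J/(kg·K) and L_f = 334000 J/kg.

T_f ≈ 51.4 °C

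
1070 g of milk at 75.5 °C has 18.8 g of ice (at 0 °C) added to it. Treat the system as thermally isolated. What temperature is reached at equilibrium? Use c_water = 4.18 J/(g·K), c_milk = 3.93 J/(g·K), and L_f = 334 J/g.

Energy conservation, ΣQ = 0:
melt ice: 18.8×334 = 6279.2
  warm the meltwater: 78.58 T
  milk cools: 1070×3.93×(T − 75.5) = 4205.1(T − 75.5)
4283.7 T = 317485 − 6279.2 = 311206
T ≈ 72.65 °C — above 0 °C, consistent with complete melting.

T_f ≈ 72.6 °C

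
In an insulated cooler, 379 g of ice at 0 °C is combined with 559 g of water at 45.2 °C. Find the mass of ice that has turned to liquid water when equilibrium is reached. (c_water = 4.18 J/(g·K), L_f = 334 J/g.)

m_melted ≈ 316 g

Heat available from the water dropping to 0 °C: 559×4.18×45.2 = 105615 J.
Fully melting the ice requires m_ice L_f = 379×334 = 126586 J.
105615 J < 126586 J, so only part of the ice melts and the system sits at 0 °C.
Mass melted = 105615/334 ≈ 316.2 g.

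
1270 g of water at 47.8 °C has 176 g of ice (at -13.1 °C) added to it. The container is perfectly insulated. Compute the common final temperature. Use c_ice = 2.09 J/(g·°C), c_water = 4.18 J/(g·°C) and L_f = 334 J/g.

T_f ≈ 31.5 °C

Heat gained plus heat lost sum to zero:
ice -13.1→0 °C: 176×2.09×13.1 = 4818.7; melt ice: 176×334 = 58784; meltwater 0→T: 176×4.18×T = 735.68 T; water: 5308.6(T − 47.8)
6044.3 T = 253751 − 63603 = 190148
T ≈ 31.46 °C. Since T > 0 °C, the all-ice-melts assumption holds.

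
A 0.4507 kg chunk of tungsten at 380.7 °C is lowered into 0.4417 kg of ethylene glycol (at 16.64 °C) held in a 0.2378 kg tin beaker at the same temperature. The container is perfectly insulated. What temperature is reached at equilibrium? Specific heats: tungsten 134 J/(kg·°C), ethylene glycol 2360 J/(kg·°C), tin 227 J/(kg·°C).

T_f ≈ 35.6 °C

Taking heat into each body as positive, Σ m c ΔT = 0:
0.4507*134*(T − 380.7) + 0.4417*2360*(T − 16.64) + 0.2378*227*(T − 16.64) = 0
(60.39 + 1042.4 + 53.98) T = 60.39*380.7 + 1042.4*16.64 + 53.98*16.64
T = 41236/1156.8 ≈ 35.65 °C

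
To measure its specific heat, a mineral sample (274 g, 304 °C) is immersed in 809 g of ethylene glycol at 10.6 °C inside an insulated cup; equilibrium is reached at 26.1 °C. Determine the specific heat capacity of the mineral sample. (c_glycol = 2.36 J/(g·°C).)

c ≈ 0.389 J/(g·°C)

Conservation of energy gives ΣQ = 0:
274·c·(26.1 − 304) + 809·2.36·(26.1 − 10.6) = 0
-76145 c = -29593
c = -29593/-76145 ≈ 0.3886 J/(g·°C)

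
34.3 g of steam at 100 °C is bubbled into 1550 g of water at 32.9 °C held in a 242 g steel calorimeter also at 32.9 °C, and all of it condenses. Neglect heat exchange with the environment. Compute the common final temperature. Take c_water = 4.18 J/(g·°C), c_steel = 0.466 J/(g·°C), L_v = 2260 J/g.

T_f ≈ 45.8 °C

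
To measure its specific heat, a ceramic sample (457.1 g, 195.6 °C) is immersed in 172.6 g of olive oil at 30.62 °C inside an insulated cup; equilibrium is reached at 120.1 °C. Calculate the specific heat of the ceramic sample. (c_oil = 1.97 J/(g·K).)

Taking heat into each body as positive, Σ m c ΔT = 0:
457.1×c×(120.1 − 195.6) + 172.6×1.97×(120.1 − 30.62) = 0
-34511 c = -30425
c = -30425/-34511 ≈ 0.8816 J/(g·K)

c ≈ 0.882 J/(g·K)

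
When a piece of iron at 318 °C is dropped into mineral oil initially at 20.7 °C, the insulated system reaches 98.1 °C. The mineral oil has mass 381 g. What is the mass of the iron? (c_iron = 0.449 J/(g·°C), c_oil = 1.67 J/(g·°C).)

Heat lost by the iron = heat gained by the oil:
m×0.449×(318 − 98.1) = 381×1.67×(98.1 − 20.7)
98.74 m = 49247  ⇒  m ≈ 498.8 g

m ≈ 499 g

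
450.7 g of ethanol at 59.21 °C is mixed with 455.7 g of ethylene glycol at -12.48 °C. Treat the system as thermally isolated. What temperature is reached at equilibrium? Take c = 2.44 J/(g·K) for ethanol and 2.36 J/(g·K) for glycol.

T_f ≈ 23.8 °C

Conservation of energy gives ΣQ = 0:
450.7*2.44*(T − 59.21) + 455.7*2.36*(T − (-12.48)) = 0
1099.7(T − 59.21) + 1075.5(T − (-12.48)) = 0
(1099.7 + 1075.5) T = 1099.7*59.21 + 1075.5*(-12.48)
T = 51692/2175.2 ≈ 23.76 °C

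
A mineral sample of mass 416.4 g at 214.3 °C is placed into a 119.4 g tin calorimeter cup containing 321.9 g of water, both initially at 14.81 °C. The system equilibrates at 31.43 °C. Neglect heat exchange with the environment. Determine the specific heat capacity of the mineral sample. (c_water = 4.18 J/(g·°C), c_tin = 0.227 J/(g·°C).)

c ≈ 0.3 J/(g·°C)

Conservation of energy gives ΣQ = 0:
416.4·c·(31.43 − 214.3) + 321.9·4.18·(31.43 − 14.81) + 119.4·0.227·(31.43 − 14.81) = 0
-76147 c = -22813
c = -22813/-76147 ≈ 0.2996 J/(g·°C)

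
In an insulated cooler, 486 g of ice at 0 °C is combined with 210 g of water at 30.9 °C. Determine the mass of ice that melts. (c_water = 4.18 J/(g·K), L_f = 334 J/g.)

m_melted ≈ 81.2 g

Water can give up m c ΔT = 210×4.18×30.9 = 27124 J before reaching 0 °C.
Fully melting the ice requires m_ice L_f = 486×334 = 162324 J.
Since 27124 < 162324 J, not all the ice melts; equilibrium is at 0 °C.
Mass melted = 27124/334 ≈ 81.21 g.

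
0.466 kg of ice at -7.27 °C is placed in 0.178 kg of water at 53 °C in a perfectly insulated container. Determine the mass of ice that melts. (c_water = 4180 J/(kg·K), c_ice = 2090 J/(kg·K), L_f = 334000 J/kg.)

m_melted ≈ 0.0969 kg

Cooling the water to 0 °C releases 0.178×4180×53 = 39434 J.
Warming the ice to 0 °C takes 0.466×2090×7.27 = 7080.5 J, leaving 32354 J for melting.
To melt every bit of ice: 0.466×334000 = 155644 J.
Since 32354 < 155644 J, not all the ice melts; equilibrium is at 0 °C.
m_melted×334000 = 32354  ⇒  m_melted ≈ 0.09687 kg.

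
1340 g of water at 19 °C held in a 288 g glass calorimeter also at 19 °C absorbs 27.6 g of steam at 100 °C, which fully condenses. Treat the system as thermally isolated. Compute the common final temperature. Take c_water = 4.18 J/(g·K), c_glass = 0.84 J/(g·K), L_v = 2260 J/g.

T_f ≈ 31.0 °C

Setting the total heat transfer to zero:
condense steam: −27.6×2260 = −62376; condensed water 100 °C→T: 115.37(T − 100); water warms: 1340×4.18×(T − 19) = 5601.2(T − 19); glass cup: 288×0.84×(T − 19) = 241.92(T − 19)
5958.5 T = 62376 + 11537 + 111019 = 184932
T ≈ 31.04 °C, under the boiling point, so the assumption holds.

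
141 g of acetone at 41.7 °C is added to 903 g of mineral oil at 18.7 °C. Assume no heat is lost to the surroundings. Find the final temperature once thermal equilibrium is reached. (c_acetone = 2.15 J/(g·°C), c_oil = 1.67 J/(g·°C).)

T_f ≈ 22.5 °C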